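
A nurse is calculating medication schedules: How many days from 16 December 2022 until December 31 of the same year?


Start: December 16, 2022
End: December 31, 2022
Days left in December: 15
Total: 15 days

15


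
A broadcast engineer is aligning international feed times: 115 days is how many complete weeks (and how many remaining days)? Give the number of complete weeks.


Total days: 115
Days per week: 7
Division: 115 / 7 = 16 remainder 3
Complete weeks: 16
Remaining days: 3

16


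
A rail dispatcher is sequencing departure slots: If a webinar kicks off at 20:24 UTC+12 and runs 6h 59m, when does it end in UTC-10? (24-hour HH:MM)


Start: 20:24 in UTC+12
Step 1 - add duration:
  minutes: 24 + 59 = 83 (carry 1h)
  hours: 20 + 6 + 1 = 27
  end in UTC+12: 03:23
Step 2 - convert UTC+12 -> UTC-10:
  offset difference: -10 - (12) = -22 hours
  3 + (-22) = -19 -> mod 24 = 5
Result: 05:23 in UTC-10

05:23


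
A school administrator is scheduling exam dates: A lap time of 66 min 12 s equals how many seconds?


Minutes: 66
Seconds: 12
Convert minutes to seconds: 66 x 60 = 3960
Add remaining seconds: 3960 + 12 = 3972

3972


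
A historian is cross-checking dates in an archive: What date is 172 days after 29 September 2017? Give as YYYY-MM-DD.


Start: 2017-09-29
Adding 172 days
Days remaining in September: 1
After September: 171 days still to add
October 2017: 31 days, 140 remaining
November 2017: 30 days, 110 remaining
December 2017: 31 days, 79 remaining
January 2018: 31 days, 48 remaining
Result: 2018-03-20

2018-03-20


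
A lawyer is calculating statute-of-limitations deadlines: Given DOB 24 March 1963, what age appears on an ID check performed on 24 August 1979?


Birth: 1963-03-24
Reference: 1979-08-24
Year difference: 1979 - 1963 = 16
Has birthday (03-24) occurred by 08-24? Yes
Age in full years: 16

16


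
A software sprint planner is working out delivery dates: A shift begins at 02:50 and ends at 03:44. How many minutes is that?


Start time: 02:50 = 170 minutes from midnight
End time: 03:44 = 224 minutes from midnight
Difference: 224 - 170 = 54 minutes
That is 0 hours and 54 minutes

54


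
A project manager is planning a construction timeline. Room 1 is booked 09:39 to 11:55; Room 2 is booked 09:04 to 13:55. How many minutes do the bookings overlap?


Interval A: [579, 715] minutes from midnight
Interval B: [544, 835] minutes from midnight
Overlap start = max(579, 544) = 579
Overlap end = min(715, 835) = 715
Overlap = 715 - 579 = 136 minutes

136


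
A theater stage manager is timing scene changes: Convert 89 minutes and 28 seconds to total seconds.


Minutes: 89
Extra seconds: 28
Seconds per minute: 60
Minutes to seconds: 89 x 60 = 5340
Total: 5340 + 28 = 5368

5368


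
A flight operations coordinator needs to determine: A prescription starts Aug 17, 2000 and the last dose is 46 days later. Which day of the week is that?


Start: 2000-08-17 (Thursday)
Step 1 - find target date: add 46 days
  2000-08-17 + 46 days = 2000-10-02
Step 2 - day of week:
  46 mod 7 = 4
  Thursday + 4 days -> Monday
Result: Monday (2000-10-02)

Monday


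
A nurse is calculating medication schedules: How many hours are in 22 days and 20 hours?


Days: 22
Extra hours: 20
Hours per day: 24
Days to hours: 22 x 24 = 528
Total: 528 + 20 = 548

548


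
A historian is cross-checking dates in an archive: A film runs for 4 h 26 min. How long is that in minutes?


Hours: 4
Minutes: 26
Convert hours to minutes: 4 x 60 = 240
Add remaining minutes: 240 + 26 = 266

266


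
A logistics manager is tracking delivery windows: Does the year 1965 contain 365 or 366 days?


Year: 1965
Check leap year rules:
Divisible by 4? No
1965 is not a leap year
Days: 365

365


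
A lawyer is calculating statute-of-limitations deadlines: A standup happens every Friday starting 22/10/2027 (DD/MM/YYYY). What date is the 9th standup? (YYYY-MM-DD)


First occurrence: 2027-10-22 (occurrence 1)
Each occurrence is 7 days after the previous.
Occurrence 9 is 8 weeks after the first.
8 weeks = 56 days
2027-10-22 + 56 days = 2027-12-17

2027-12-17


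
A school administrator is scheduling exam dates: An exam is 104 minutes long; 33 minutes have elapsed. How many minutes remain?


Total budget: 104 minutes
Time used: 33 minutes
Remaining: 104 - 33 = 71 minutes
Percent used: 31.7%
Percent remaining: 68.3%

71


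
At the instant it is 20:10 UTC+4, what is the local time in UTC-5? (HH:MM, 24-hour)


Local time: 20:10 at UTC+4 (offset 4h)
Target zone: UTC-5 (offset -5h)
Difference: -5 - (4) = -9 hours
Calculation: 20 + (-9) = 11
Result: 11:10

11:10


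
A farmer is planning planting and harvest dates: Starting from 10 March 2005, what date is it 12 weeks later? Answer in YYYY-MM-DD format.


Start: 2005-03-10
Weeks to add: 12
Convert to days: 12 x 7 = 84 days
Add 84 days to 2005-03-10
Result: 2005-06-02

2005-06-02


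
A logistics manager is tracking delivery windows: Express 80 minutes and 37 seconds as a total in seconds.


Minutes: 80
Seconds: 37
Convert minutes to seconds: 80 x 60 = 4800
Add remaining seconds: 4800 + 37 = 4837

4837


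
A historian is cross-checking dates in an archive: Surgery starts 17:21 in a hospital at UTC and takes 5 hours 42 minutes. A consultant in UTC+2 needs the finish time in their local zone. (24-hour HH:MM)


Start: 17:21 in UTC
Step 1 - add duration:
  minutes: 21 + 42 = 63 (carry 1h)
  hours: 17 + 5 + 1 = 23
  end in UTC: 23:03
Step 2 - convert UTC -> UTC+2:
  offset difference: 2 - (0) = 2 hours
  23 + (2) = 25 -> mod 24 = 1
Result: 01:03 in UTC+2

01:03


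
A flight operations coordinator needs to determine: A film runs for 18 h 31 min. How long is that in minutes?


Hours: 18
Minutes: 31
Convert hours to minutes: 18 x 60 = 1080
Add remaining minutes: 1080 + 31 = 1111

1111


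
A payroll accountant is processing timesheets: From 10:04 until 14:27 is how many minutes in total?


Start time: 10:04 = 604 minutes from midnight
End time: 14:27 = 867 minutes from midnight
Difference: 867 - 604 = 263 minutes
That is 4 hours and 23 minutes

263


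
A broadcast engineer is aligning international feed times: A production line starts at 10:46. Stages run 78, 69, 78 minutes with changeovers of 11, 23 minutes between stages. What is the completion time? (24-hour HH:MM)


Start: 10:46 = 646 min from midnight
  after task 1 (78 min): 12:04
  after break (11 min): 12:15
  after task 2 (69 min): 13:24
  after break (23 min): 13:47
  after task 3 (78 min): 15:05
Total elapsed: 259 minutes
End time: 15:05

15:05


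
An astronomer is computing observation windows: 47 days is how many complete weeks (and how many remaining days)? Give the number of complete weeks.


Total days: 47
Days per week: 7
Division: 47 / 7 = 6 remainder 5
Complete weeks: 6
Remaining days: 5

6


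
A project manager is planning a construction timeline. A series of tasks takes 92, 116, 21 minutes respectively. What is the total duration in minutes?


Durations: 92, 116, 21
Running sum: 92
+ 116 = 208
+ 21 = 229
Total duration: 229 minutes
That is 3 hours and 49 minutes

229


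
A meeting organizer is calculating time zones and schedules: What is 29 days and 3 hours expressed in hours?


Days: 29
Extra hours: 3
Hours per day: 24
Days to hours: 29 x 24 = 696
Total: 696 + 3 = 699

699


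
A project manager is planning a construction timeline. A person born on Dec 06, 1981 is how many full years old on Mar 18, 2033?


Birth: 1981-12-06
Reference: 2033-03-18
Year difference: 2033 - 1981 = 52
Has birthday (12-06) occurred by 03-18? No
Birthday not yet reached this year -> subtract 1
Age in full years: 51

51


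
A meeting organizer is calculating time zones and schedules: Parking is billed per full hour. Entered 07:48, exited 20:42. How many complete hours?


Start: 07:48
End: 20:42
Hour difference: 20 - 7 = 13 hours
Minute difference: 42 - 48 = -6 minutes
Total minutes: 774
Complete hours: 774 / 60 = 12 (remainder 54)

12


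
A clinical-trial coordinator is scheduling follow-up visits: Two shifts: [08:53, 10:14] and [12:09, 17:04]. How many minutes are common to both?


Interval A: [533, 614] minutes from midnight
Interval B: [729, 1024] minutes from midnight
Overlap start = max(533, 729) = 729
Overlap end = min(614, 1024) = 614
End <= start, so the intervals do not overlap: 0 minutes

0


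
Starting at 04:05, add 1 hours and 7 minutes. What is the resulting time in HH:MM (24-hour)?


Start time: 04:05
Adding: 1 hours 7 minutes
Minutes: 5 + 7 = 12
Hours: 4 + 1 + 0 = 5
Result: 05:12

05:12


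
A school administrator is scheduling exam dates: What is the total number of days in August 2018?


Month: August
Year: 2018
August is a 31-day month
Total: 31 days

31


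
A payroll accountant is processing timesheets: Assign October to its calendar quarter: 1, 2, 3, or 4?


Month: October (month 10)
Q1: January-March (months 1-3)
Q2: April-June (months 4-6)
Q3: July-September (months 7-9)
Q4: October-December (months 10-12)
Month 10 falls in Q4

4


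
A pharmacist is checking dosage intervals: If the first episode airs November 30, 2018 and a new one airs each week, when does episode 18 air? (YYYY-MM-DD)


First occurrence: 2018-11-30 (occurrence 1)
Each occurrence is 7 days after the previous.
Occurrence 18 is 17 weeks after the first.
17 weeks = 119 days
2018-11-30 + 119 days = 2019-03-29

2019-03-29


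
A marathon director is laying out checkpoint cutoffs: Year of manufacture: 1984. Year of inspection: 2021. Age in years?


Birth year: 1984
Current year: 2021
Age = current year - birth year
Age = 2021 - 1984 = 37

37


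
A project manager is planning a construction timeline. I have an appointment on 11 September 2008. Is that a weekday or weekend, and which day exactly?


Date: 2008-09-11
January 1, 2008 is a Tuesday
Day of year: 255
Offset from Jan 1: 254 days
254 mod 7 = 2
Result: Thursday

Thursday


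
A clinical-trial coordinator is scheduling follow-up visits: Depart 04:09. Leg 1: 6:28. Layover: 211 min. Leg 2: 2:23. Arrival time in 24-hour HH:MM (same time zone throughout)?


Depart: 04:09
Leg 1: +388 min -> 10:37
Layover: +211 min -> 14:08
Leg 2: +143 min -> 16:31
Total travel: 742 minutes = 12h 22m
Arrival: 16:31

16:31


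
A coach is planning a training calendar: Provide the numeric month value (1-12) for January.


Calendar month order:
1. January <--
2. February
January is month number 1

1


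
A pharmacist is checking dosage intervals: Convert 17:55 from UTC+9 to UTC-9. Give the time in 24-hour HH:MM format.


Local time: 17:55 at UTC+9 (offset 9h)
Target zone: UTC-9 (offset -9h)
Difference: -9 - (9) = -18 hours
Calculation: 17 + (-18) = -1
Wraparound: (-1) mod 24 = 23
Result: 23:55

23:55


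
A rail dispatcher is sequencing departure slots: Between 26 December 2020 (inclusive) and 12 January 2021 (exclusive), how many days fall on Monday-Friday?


Start: 2020-12-26 (Saturday)
End (exclusive): 2021-01-12 (Tuesday)
Total calendar days: 17
Full weeks: 17 // 7 = 2 -> 10 weekdays
Remaining 3 days starting on Saturday:
  Sat(-), Sun(-), Mon(w) -> 1 weekdays
Total business days: 10 + 1 = 11

11


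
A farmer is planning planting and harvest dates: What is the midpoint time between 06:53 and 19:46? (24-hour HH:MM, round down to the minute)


Start time: 06:53 = 413 minutes from midnight
End time: 19:46 = 1186 minutes from midnight
Sum: 413 + 1186 = 1599
Midpoint: 1599 / 2 = 799 minutes
Convert: 799 / 60 = 13 hours, 19 minutes
Result: 13:19

13:19


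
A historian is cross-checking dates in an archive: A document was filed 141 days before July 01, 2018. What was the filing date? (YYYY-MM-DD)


Start: 2018-07-01
Subtracting 141 days
Days already passed in July: 1
After going back through July: 140 more days to subtract
June 2018: 30 days, 110 remaining
May 2018: 31 days, 79 remaining
April 2018: 30 days, 49 remaining
March 2018: 31 days, 18 remaining
Result: 2018-02-10

2018-02-10


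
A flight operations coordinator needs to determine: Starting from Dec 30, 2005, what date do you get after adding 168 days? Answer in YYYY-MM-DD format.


Start: 2005-12-30
Adding 168 days
Days remaining in December: 1
After December: 167 days still to add
January 2006: 31 days, 136 remaining
February 2006: 28 days, 108 remaining
March 2006: 31 days, 77 remaining
April 2006: 30 days, 47 remaining
Result: 2006-06-16

2006-06-16


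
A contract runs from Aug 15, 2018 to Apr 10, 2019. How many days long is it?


Start date: 2018-08-15
End date: 2019-04-10
Aug 2018: +17 days
Sep 2018: +30 days
Oct 2018: +31 days
... (6 more months)
Total: 238 days

238


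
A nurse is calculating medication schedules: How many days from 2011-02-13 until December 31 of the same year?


Start: February 13, 2011
End: December 31, 2011
Days left in February: 15
March: 31
April: 30
May: 31
June: 30
... plus remaining months
Sum of remaining months: 306
Total: 15 + 306 = 321

321


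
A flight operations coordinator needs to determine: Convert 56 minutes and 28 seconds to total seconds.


Minutes: 56
Extra seconds: 28
Seconds per minute: 60
Minutes to seconds: 56 x 60 = 3360
Total: 3360 + 28 = 3388

3388


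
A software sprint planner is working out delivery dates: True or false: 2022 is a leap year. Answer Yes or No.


Year: 2022
Divisible by 4? 2022 / 4 = 505.5 -> No
Not divisible by 4, so NOT a leap year

No


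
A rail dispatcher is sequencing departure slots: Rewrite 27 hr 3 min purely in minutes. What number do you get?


Hours: 27
Extra minutes: 3
Minutes per hour: 60
Hours to minutes: 27 x 60 = 1620
Total: 1620 + 3 = 1623

1623


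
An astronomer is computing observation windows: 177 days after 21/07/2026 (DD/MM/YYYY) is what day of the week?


Start: 2026-07-21 (Tuesday)
Step 1 - find target date: add 177 days
  2026-07-21 + 177 days = 2027-01-14
Step 2 - day of week:
  177 mod 7 = 2
  Tuesday + 2 days -> Thursday
Result: Thursday (2027-01-14)

Thursday


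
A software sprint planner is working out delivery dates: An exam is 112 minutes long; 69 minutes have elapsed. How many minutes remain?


Total budget: 112 minutes
Time used: 69 minutes
Remaining: 112 - 69 = 43 minutes
Percent used: 61.6%
Percent remaining: 38.4%

43


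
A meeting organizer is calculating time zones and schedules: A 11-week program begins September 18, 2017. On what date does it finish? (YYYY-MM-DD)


Start: 2017-09-18
Weeks to add: 11
Convert to days: 11 x 7 = 77 days
Add 77 days to 2017-09-18
Result: 2017-12-04

2017-12-04


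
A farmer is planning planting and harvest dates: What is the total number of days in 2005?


Year: 2005
Check leap year rules:
Divisible by 4? No
2005 is not a leap year
Days: 365

365


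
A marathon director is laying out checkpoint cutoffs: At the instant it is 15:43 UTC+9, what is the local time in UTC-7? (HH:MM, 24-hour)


Local time: 15:43 at UTC+9 (offset 9h)
Target zone: UTC-7 (offset -7h)
Difference: -7 - (9) = -16 hours
Calculation: 15 + (-16) = -1
Wraparound: (-1) mod 24 = 23
Result: 23:43

23:43


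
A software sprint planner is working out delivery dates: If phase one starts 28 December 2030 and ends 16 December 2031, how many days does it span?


Start date: 2030-12-28
End date: 2031-12-16
Dec 2030: +4 days
Jan 2031: +31 days
Feb 2031: +28 days
... (10 more months)
Total: 353 days

353


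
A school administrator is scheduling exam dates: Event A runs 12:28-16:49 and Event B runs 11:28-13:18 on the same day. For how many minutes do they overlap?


Interval A: [748, 1009] minutes from midnight
Interval B: [688, 798] minutes from midnight
Overlap start = max(748, 688) = 748
Overlap end = min(1009, 798) = 798
Overlap = 798 - 748 = 50 minutes

50


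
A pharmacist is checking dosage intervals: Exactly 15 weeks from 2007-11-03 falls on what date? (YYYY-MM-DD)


Start: 2007-11-03
Weeks to add: 15
Convert to days: 15 x 7 = 105 days
Add 105 days to 2007-11-03
Result: 2008-02-16

2008-02-16


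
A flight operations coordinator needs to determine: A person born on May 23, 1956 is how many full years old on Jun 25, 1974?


Birth: 1956-05-23
Reference: 1974-06-25
Year difference: 1974 - 1956 = 18
Has birthday (05-23) occurred by 06-25? Yes
Age in full years: 18

18


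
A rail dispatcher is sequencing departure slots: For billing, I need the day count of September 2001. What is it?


Month: September
Year: 2001
September is a 30-day month
Total: 30 days

30


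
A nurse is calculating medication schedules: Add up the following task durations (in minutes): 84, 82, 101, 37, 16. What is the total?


Durations: 84, 82, 101, 37, 16
Running sum: 84
+ 82 = 166
+ 101 = 267
+ 37 = 304
+ 16 = 320
Total duration: 320 minutes
That is 5 hours and 20 minutes

320


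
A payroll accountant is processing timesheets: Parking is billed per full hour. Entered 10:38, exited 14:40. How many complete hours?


Start: 10:38
End: 14:40
Hour difference: 14 - 10 = 4 hours
Minute difference: 40 - 38 = 2 minutes
Total minutes: 242
Complete hours: 242 / 60 = 4 (remainder 2)

4


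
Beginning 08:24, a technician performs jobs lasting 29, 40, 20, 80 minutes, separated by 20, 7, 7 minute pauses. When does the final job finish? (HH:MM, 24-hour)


Start: 08:24 = 504 min from midnight
  after task 1 (29 min): 08:53
  after break (20 min): 09:13
  after task 2 (40 min): 09:53
  after break (7 min): 10:00
  after task 3 (20 min): 10:20
  after break (7 min): 10:27
  after task 4 (80 min): 11:47
Total elapsed: 203 minutes
End time: 11:47

11:47


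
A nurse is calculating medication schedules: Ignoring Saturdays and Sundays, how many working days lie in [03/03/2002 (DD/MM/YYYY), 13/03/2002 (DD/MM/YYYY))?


Start: 2002-03-03 (Sunday)
End (exclusive): 2002-03-13 (Wednesday)
Total calendar days: 10
Full weeks: 10 // 7 = 1 -> 5 weekdays
Remaining 3 days starting on Sunday:
  Sun(-), Mon(w), Tue(w) -> 2 weekdays
Total business days: 5 + 2 = 7

7


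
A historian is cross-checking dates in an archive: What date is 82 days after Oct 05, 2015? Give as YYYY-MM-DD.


Start: 2015-10-05
Adding 82 days
Days remaining in October: 26
After October: 56 days still to add
November 2015: 30 days, 26 remaining
December 2015 has 31 days, need 26
Result: 2015-12-26

2015-12-26


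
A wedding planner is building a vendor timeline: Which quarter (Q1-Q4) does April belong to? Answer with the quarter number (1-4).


Month: April (month 4)
Q1: January-March (months 1-3)
Q2: April-June (months 4-6)
Q3: July-September (months 7-9)
Q4: October-December (months 10-12)
Month 4 falls in Q2

2


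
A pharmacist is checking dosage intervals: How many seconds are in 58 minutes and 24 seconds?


Minutes: 58
Seconds: 24
Convert minutes to seconds: 58 x 60 = 3480
Add remaining seconds: 3480 + 24 = 3504

3504


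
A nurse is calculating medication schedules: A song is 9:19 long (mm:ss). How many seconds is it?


Minutes: 9
Extra seconds: 19
Seconds per minute: 60
Minutes to seconds: 9 x 60 = 540
Total: 540 + 19 = 559

559


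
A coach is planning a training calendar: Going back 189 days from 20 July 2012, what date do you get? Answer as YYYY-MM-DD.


Start: 2012-07-20
Subtracting 189 days
Days already passed in July: 20
After going back through July: 169 more days to subtract
June 2012: 30 days, 139 remaining
May 2012: 31 days, 108 remaining
April 2012: 30 days, 78 remaining
March 2012: 31 days, 47 remaining
Result: 2012-01-13

2012-01-13


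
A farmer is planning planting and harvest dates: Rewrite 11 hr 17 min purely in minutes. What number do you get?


Hours: 11
Extra minutes: 17
Minutes per hour: 60
Hours to minutes: 11 x 60 = 660
Total: 660 + 17 = 677

677


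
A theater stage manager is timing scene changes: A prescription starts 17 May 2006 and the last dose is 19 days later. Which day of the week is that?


Start: 2006-05-17 (Wednesday)
Step 1 - find target date: add 19 days
  2006-05-17 + 19 days = 2006-06-05
Step 2 - day of week:
  19 mod 7 = 5
  Wednesday + 5 days -> Monday
Result: Monday (2006-06-05)

Monday


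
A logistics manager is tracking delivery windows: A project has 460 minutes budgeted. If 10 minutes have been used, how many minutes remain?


Total budget: 460 minutes
Time used: 10 minutes
Remaining: 460 - 10 = 450 minutes
Percent used: 2.2%
Percent remaining: 97.8%

450


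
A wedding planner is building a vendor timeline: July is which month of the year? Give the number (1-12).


Calendar month order:
6. June
7. July <--
8. August
July is month number 7

7


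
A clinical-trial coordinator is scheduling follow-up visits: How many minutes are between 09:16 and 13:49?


Start time: 09:16 = 556 minutes from midnight
End time: 13:49 = 829 minutes from midnight
Difference: 829 - 556 = 273 minutes
That is 4 hours and 33 minutes

273


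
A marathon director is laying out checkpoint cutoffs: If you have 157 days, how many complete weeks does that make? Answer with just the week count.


Total days: 157
Days per week: 7
Division: 157 / 7 = 22 remainder 3
Complete weeks: 22
Remaining days: 3

22


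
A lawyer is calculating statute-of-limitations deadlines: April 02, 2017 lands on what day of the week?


Date: 2017-04-02
January 1, 2017 is a Sunday
Day of year: 92
Offset from Jan 1: 91 days
91 mod 7 = 0
Result: Sunday

Sunday


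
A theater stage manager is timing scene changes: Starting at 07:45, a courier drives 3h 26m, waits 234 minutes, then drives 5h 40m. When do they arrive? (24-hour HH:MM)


Depart: 07:45
Leg 1: +206 min -> 11:11
Layover: +234 min -> 15:05
Leg 2: +340 min -> 20:45
Total travel: 780 minutes = 13h 0m
Arrival: 20:45

20:45


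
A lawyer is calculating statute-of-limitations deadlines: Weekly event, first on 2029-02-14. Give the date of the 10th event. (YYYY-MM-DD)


First occurrence: 2029-02-14 (occurrence 1)
Each occurrence is 7 days after the previous.
Occurrence 10 is 9 weeks after the first.
9 weeks = 63 days
2029-02-14 + 63 days = 2029-04-18

2029-04-18


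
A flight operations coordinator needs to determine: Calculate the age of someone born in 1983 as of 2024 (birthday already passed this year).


Birth year: 1983
Current year: 2024
Age = current year - birth year
Age = 2024 - 1983 = 41

41


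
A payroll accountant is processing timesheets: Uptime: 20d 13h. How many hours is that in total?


Days: 20
Extra hours: 13
Hours per day: 24
Days to hours: 20 x 24 = 480
Total: 480 + 13 = 493

493


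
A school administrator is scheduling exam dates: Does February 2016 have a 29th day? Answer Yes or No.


Year: 2016
Divisible by 4? 2016 / 4 = 504.0 -> Yes
Divisible by 100? 2016 / 100 = 20.16 -> No
Divisible by 4 but not 100, so it IS a leap year

Yes


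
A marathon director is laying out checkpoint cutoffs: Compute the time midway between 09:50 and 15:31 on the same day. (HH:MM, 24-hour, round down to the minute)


Start time: 09:50 = 590 minutes from midnight
End time: 15:31 = 931 minutes from midnight
Sum: 590 + 931 = 1521
Midpoint: 1521 / 2 = 760 minutes
Convert: 760 / 60 = 12 hours, 40 minutes
Result: 12:40

12:40


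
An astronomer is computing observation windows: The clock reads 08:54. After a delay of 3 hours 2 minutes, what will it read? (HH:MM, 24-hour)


Start time: 08:54
Adding: 3 hours 2 minutes
Minutes: 54 + 2 = 56
Hours: 8 + 3 + 0 = 11
Result: 11:56

11:56


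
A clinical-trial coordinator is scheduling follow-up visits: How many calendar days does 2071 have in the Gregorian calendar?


Year: 2071
Check leap year rules:
Divisible by 4? No
2071 is not a leap year
Days: 365

365


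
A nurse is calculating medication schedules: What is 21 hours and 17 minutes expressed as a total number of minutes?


Hours: 21
Minutes: 17
Convert hours to minutes: 21 x 60 = 1260
Add remaining minutes: 1260 + 17 = 1277

1277


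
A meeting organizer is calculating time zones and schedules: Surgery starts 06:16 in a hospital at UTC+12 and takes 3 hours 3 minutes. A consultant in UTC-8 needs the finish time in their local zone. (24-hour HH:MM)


Start: 06:16 in UTC+12
Step 1 - add duration:
  minutes: 16 + 3 = 19
  hours: 6 + 3 + 0 = 9
  end in UTC+12: 09:19
Step 2 - convert UTC+12 -> UTC-8:
  offset difference: -8 - (12) = -20 hours
  9 + (-20) = -11 -> mod 24 = 13
Result: 13:19 in UTC-8

13:19


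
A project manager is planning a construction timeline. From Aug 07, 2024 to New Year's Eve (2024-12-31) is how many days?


Start: August 07, 2024
End: December 31, 2024
Days left in August: 24
September: 30
October: 31
November: 30
December: 31
Sum of remaining months: 122
Total: 24 + 122 = 146

146


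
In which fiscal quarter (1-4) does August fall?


Month: August (month 8)
Q1: January-March (months 1-3)
Q2: April-June (months 4-6)
Q3: July-September (months 7-9)
Q4: October-December (months 10-12)
Month 8 falls in Q3

3


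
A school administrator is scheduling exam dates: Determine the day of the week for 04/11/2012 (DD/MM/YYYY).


Date: 2012-11-04
January 1, 2012 is a Sunday
Day of year: 309
Offset from Jan 1: 308 days
308 mod 7 = 0
Result: Sunday

Sunday


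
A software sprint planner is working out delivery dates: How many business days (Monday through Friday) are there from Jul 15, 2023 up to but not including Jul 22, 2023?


Start: 2023-07-15 (Saturday)
End (exclusive): 2023-07-22 (Saturday)
Total calendar days: 7
Full weeks: 7 // 7 = 1 -> 5 weekdays
Remaining 0 days starting on Saturday:
Total business days: 5 + 0 = 5

5


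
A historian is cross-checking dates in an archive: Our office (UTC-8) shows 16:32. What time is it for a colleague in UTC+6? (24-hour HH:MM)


Local time: 16:32 at UTC-8 (offset -8h)
Target zone: UTC+6 (offset 6h)
Difference: 6 - (-8) = 14 hours
Calculation: 16 + (14) = 30
Wraparound: (30) mod 24 = 6
Result: 06:32

06:32


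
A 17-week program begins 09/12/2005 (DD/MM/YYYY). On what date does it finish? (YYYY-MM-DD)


Start: 2005-12-09
Weeks to add: 17
Convert to days: 17 x 7 = 119 days
Add 119 days to 2005-12-09
Result: 2006-04-07

2006-04-07


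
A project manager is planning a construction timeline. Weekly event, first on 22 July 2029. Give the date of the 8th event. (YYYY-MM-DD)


First occurrence: 2029-07-22 (occurrence 1)
Each occurrence is 7 days after the previous.
Occurrence 8 is 7 weeks after the first.
7 weeks = 49 days
2029-07-22 + 49 days = 2029-09-09

2029-09-09


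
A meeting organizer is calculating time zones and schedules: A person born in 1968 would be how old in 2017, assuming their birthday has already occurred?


Birth year: 1968
Current year: 2017
Age = current year - birth year
Age = 2017 - 1968 = 49

49


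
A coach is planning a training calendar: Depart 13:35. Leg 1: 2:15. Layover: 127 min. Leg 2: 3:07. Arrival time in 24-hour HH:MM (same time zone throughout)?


Depart: 13:35
Leg 1: +135 min -> 15:50
Layover: +127 min -> 17:57
Leg 2: +187 min -> 21:04
Total travel: 449 minutes = 7h 29m
Arrival: 21:04

21:04


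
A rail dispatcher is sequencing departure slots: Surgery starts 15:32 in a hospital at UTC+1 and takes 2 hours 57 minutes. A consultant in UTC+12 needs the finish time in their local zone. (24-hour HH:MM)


Start: 15:32 in UTC+1
Step 1 - add duration:
  minutes: 32 + 57 = 89 (carry 1h)
  hours: 15 + 2 + 1 = 18
  end in UTC+1: 18:29
Step 2 - convert UTC+1 -> UTC+12:
  offset difference: 12 - (1) = 11 hours
  18 + (11) = 29 -> mod 24 = 5
Result: 05:29 in UTC+12

05:29


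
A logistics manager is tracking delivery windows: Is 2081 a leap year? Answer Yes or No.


Year: 2081
Divisible by 4? 2081 / 4 = 520.25 -> No
Not divisible by 4, so NOT a leap year

No


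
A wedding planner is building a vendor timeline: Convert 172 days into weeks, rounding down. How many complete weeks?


Total days: 172
Days per week: 7
Division: 172 / 7 = 24 remainder 4
Complete weeks: 24
Remaining days: 4

24


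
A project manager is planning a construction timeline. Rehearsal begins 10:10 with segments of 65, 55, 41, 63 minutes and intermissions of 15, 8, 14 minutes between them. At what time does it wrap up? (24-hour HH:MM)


Start: 10:10 = 610 min from midnight
  after task 1 (65 min): 11:15
  after break (15 min): 11:30
  after task 2 (55 min): 12:25
  after break (8 min): 12:33
  after task 3 (41 min): 13:14
  after break (14 min): 13:28
  after task 4 (63 min): 14:31
Total elapsed: 261 minutes
End time: 14:31

14:31


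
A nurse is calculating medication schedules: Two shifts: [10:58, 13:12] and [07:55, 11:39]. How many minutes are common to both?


Interval A: [658, 792] minutes from midnight
Interval B: [475, 699] minutes from midnight
Overlap start = max(658, 475) = 658
Overlap end = min(792, 699) = 699
Overlap = 699 - 658 = 41 minutes

41


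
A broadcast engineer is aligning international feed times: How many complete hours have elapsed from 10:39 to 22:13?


Start: 10:39
End: 22:13
Hour difference: 22 - 10 = 12 hours
Minute difference: 13 - 39 = -26 minutes
Total minutes: 694
Complete hours: 694 / 60 = 11 (remainder 34)

11


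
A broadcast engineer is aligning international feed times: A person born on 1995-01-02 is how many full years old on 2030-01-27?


Birth: 1995-01-02
Reference: 2030-01-27
Year difference: 2030 - 1995 = 35
Has birthday (01-02) occurred by 01-27? Yes
Age in full years: 35

35


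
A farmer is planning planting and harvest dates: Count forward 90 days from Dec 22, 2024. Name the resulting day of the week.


Start: 2024-12-22 (Sunday)
Step 1 - find target date: add 90 days
  2024-12-22 + 90 days = 2025-03-22
Step 2 - day of week:
  90 mod 7 = 6
  Sunday + 6 days -> Saturday
Result: Saturday (2025-03-22)

Saturday


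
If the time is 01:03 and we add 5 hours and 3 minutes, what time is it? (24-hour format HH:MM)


Start time: 01:03
Adding: 5 hours 3 minutes
Minutes: 3 + 3 = 6
Hours: 1 + 5 + 0 = 6
Result: 06:06

06:06


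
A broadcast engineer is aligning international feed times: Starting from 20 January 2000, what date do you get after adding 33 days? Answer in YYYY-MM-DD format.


Start: 2000-01-20
Adding 33 days
Days remaining in January: 11
After January: 22 days still to add
February 2000 has 29 days, need 22
Result: 2000-02-22

2000-02-22


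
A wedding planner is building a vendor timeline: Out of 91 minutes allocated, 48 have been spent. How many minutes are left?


Total budget: 91 minutes
Time used: 48 minutes
Remaining: 91 - 48 = 43 minutes
Percent used: 52.7%
Percent remaining: 47.3%

43


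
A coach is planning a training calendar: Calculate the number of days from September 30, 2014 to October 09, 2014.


Start date: 2014-09-30
End date: 2014-10-09
Sep 2014: +1 days
Oct 2014: +8 days
Total: 9 days

9


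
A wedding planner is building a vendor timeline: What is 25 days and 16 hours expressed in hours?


Days: 25
Extra hours: 16
Hours per day: 24
Days to hours: 25 x 24 = 600
Total: 600 + 16 = 616

616


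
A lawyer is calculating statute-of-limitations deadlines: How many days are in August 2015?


Month: August
Year: 2015
August is a 31-day month
Total: 31 days

31


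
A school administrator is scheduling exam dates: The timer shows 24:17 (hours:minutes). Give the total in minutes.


Hours: 24
Minutes: 17
Convert hours to minutes: 24 x 60 = 1440
Add remaining minutes: 1440 + 17 = 1457

1457


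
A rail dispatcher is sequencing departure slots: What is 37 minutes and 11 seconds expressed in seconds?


Minutes: 37
Extra seconds: 11
Seconds per minute: 60
Minutes to seconds: 37 x 60 = 2220
Total: 2220 + 11 = 2231

2231


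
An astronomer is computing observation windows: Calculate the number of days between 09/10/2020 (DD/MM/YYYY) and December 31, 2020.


Start: October 09, 2020
End: December 31, 2020
Days left in October: 22
November: 30
December: 31
Sum of remaining months: 61
Total: 22 + 61 = 83

83


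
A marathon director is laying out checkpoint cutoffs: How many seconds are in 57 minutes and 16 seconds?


Minutes: 57
Seconds: 16
Convert minutes to seconds: 57 x 60 = 3420
Add remaining seconds: 3420 + 16 = 3436

3436


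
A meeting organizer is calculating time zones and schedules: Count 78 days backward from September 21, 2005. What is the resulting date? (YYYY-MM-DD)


Start: 2005-09-21
Subtracting 78 days
Days already passed in September: 21
After going back through September: 57 more days to subtract
August 2005: 31 days, 26 remaining
July 2005 has 31 days, need 26
Result: 2005-07-05

2005-07-05


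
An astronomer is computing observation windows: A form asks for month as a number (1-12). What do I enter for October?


Calendar month order:
9. September
10. October <--
11. November
October is month number 10

10


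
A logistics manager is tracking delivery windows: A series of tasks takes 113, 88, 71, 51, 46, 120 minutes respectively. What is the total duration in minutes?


Durations: 113, 88, 71, 51, 46, 120
Running sum: 113
+ 88 = 201
+ 71 = 272
+ 51 = 323
+ 46 = 369
+ 120 = 489
Total duration: 489 minutes
That is 8 hours and 9 minutes

489


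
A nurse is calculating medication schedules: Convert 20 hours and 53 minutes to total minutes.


Hours: 20
Extra minutes: 53
Minutes per hour: 60
Hours to minutes: 20 x 60 = 1200
Total: 1200 + 53 = 1253

1253


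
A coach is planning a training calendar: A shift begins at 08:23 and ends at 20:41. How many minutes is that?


Start time: 08:23 = 503 minutes from midnight
End time: 20:41 = 1241 minutes from midnight
Difference: 1241 - 503 = 738 minutes
That is 12 hours and 18 minutes

738


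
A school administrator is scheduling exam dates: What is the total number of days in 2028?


Year: 2028
Check leap year rules:
Divisible by 4? Yes
Divisible by 100? No
2028 is a leap year
Days: 366

366


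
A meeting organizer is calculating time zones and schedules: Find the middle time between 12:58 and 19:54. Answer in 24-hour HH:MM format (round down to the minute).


Start time: 12:58 = 778 minutes from midnight
End time: 19:54 = 1194 minutes from midnight
Sum: 778 + 1194 = 1972
Midpoint: 1972 / 2 = 986 minutes
Convert: 986 / 60 = 16 hours, 26 minutes
Result: 16:26

16:26


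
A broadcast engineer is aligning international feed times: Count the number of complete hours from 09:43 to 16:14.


Start: 09:43
End: 16:14
Hour difference: 16 - 9 = 7 hours
Minute difference: 14 - 43 = -29 minutes
Total minutes: 391
Complete hours: 391 / 60 = 6 (remainder 31)

6


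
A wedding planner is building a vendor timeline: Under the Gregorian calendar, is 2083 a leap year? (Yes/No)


Year: 2083
Divisible by 4? 2083 / 4 = 520.75 -> No
Not divisible by 4, so NOT a leap year

No


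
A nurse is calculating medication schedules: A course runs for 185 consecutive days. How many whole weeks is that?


Total days: 185
Days per week: 7
Division: 185 / 7 = 26 remainder 3
Complete weeks: 26
Remaining days: 3

26


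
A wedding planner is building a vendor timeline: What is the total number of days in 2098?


Year: 2098
Check leap year rules:
Divisible by 4? No
2098 is not a leap year
Days: 365

365


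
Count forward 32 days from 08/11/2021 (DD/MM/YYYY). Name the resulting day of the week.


Start: 2021-11-08 (Monday)
Step 1 - find target date: add 32 days
  2021-11-08 + 32 days = 2021-12-10
Step 2 - day of week:
  32 mod 7 = 4
  Monday + 4 days -> Friday
Result: Friday (2021-12-10)

Friday


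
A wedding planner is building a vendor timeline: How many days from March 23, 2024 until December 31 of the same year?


Start: March 23, 2024
End: December 31, 2024
Days left in March: 8
April: 30
May: 31
June: 30
July: 31
... plus remaining months
Sum of remaining months: 275
Total: 8 + 275 = 283

283


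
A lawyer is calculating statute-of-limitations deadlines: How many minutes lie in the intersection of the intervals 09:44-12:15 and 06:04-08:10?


Interval A: [584, 735] minutes from midnight
Interval B: [364, 490] minutes from midnight
Overlap start = max(584, 364) = 584
Overlap end = min(735, 490) = 490
End <= start, so the intervals do not overlap: 0 minutes

0


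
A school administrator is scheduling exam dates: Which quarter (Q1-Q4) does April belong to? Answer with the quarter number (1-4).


Month: April (month 4)
Q1: January-March (months 1-3)
Q2: April-June (months 4-6)
Q3: July-September (months 7-9)
Q4: October-December (months 10-12)
Month 4 falls in Q2

2


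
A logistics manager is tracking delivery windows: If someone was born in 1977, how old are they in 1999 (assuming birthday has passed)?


Birth year: 1977
Current year: 1999
Age = current year - birth year
Age = 1999 - 1977 = 22

22


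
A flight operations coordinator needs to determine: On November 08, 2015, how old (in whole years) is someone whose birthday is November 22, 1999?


Birth: 1999-11-22
Reference: 2015-11-08
Year difference: 2015 - 1999 = 16
Has birthday (11-22) occurred by 11-08? No
Birthday not yet reached this year -> subtract 1
Age in full years: 15

15


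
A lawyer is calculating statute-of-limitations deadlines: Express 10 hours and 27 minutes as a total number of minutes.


Hours: 10
Extra minutes: 27
Minutes per hour: 60
Hours to minutes: 10 x 60 = 600
Total: 600 + 27 = 627

627


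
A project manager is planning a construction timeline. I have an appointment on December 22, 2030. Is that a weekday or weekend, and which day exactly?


Date: 2030-12-22
January 1, 2030 is a Tuesday
Day of year: 356
Offset from Jan 1: 355 days
355 mod 7 = 5
Result: Sunday

Sunday


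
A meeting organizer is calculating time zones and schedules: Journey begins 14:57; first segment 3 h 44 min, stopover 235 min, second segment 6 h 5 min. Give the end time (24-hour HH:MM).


Depart: 14:57
Leg 1: +224 min -> 18:41
Layover: +235 min -> 22:36
Leg 2: +365 min -> 04:41
Total travel: 824 minutes = 13h 44m
Arrival: 04:41

04:41


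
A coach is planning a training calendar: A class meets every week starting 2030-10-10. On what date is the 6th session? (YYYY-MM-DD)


First occurrence: 2030-10-10 (occurrence 1)
Each occurrence is 7 days after the previous.
Occurrence 6 is 5 weeks after the first.
5 weeks = 35 days
2030-10-10 + 35 days = 2030-11-14

2030-11-14


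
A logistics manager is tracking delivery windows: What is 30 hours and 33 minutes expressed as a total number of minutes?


Hours: 30
Minutes: 33
Convert hours to minutes: 30 x 60 = 1800
Add remaining minutes: 1800 + 33 = 1833

1833


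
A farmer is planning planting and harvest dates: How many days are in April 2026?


Month: April
Year: 2026
April is a 30-day month
Total: 30 days

30


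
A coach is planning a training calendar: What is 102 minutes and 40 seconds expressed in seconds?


Minutes: 102
Extra seconds: 40
Seconds per minute: 60
Minutes to seconds: 102 x 60 = 6120
Total: 6120 + 40 = 6160

6160


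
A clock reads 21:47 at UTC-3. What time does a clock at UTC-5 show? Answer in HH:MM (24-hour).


Local time: 21:47 at UTC-3 (offset -3h)
Target zone: UTC-5 (offset -5h)
Difference: -5 - (-3) = -2 hours
Calculation: 21 + (-2) = 19
Result: 19:47

19:47


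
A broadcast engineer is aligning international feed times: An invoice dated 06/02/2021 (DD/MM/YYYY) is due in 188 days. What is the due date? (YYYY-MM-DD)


Start: 2021-02-06
Adding 188 days
Days remaining in February: 22
After February: 166 days still to add
March 2021: 31 days, 135 remaining
April 2021: 30 days, 105 remaining
May 2021: 31 days, 74 remaining
June 2021: 30 days, 44 remaining
Result: 2021-08-13

2021-08-13


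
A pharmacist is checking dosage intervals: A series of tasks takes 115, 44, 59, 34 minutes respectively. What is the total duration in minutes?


Durations: 115, 44, 59, 34
Running sum: 115
+ 44 = 159
+ 59 = 218
+ 34 = 252
Total duration: 252 minutes
That is 4 hours and 12 minutes

252
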